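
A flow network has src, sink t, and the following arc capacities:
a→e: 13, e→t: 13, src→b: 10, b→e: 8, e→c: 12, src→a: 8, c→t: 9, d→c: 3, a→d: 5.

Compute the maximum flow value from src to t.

16

Augment src→a→e→t: bottleneck 8. Total 8.
Augment src→b→e→t: bottleneck 5. Total 13.
Augment src→b→e→c→t: bottleneck 3. Total 16.
No augmenting path remains in the residual graph.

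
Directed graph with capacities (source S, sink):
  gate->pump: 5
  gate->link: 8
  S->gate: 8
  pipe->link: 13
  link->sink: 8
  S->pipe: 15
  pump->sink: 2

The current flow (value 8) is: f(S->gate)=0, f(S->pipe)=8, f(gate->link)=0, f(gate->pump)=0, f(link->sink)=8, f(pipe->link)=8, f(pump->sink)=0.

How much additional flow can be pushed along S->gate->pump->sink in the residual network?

2

Residual capacities along the path: S->gate: 8, gate->pump: 5, pump->sink: 2.
Minimum is 2.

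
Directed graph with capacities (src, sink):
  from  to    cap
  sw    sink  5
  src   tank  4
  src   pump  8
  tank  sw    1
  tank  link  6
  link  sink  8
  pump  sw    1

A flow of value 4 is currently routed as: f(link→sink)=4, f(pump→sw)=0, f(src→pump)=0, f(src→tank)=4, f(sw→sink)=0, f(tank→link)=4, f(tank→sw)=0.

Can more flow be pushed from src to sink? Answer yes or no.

Yes

Residual path src→pump→sw→sink has bottleneck 1 > 0.
Pushing 1 along it raises the flow to 5, so the given flow is not maximum.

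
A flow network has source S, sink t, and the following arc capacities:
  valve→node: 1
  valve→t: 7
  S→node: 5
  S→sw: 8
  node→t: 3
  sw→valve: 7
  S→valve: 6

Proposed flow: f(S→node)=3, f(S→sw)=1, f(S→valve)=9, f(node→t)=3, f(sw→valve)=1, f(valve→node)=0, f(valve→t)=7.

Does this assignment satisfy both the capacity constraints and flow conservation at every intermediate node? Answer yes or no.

Capacity violated on S→valve: flow 9 > capacity 6.

No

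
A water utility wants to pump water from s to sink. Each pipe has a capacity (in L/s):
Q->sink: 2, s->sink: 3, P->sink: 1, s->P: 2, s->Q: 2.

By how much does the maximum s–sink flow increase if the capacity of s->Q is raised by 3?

Original max flow = 6.
Even with extra capacity on s->Q, another cut of capacity 6 remains binding.
New max flow = 6. Increase = 0.

0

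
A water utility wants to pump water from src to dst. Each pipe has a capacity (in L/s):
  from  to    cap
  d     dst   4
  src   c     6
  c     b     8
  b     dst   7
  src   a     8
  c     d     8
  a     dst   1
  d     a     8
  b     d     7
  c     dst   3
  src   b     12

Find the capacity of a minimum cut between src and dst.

15

Max flow = 15 (via 5 augmenting paths).
In the residual at optimum, the set reachable from src is {a, b, c, d, src}.
Cut edges: c->dst (cap 3), b->dst (cap 7), d->dst (cap 4), a->dst (cap 1). Sum = 15.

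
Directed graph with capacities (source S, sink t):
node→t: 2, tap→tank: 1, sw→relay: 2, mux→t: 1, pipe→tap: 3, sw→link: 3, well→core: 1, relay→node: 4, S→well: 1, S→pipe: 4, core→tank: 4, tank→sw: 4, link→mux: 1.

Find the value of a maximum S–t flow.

2

Augment S→pipe→tap→tank→sw→relay→node→t: bottleneck 1. Total 1.
Augment S→well→core→tank→sw→relay→node→t: bottleneck 1. Total 2.
No augmenting path remains in the residual graph.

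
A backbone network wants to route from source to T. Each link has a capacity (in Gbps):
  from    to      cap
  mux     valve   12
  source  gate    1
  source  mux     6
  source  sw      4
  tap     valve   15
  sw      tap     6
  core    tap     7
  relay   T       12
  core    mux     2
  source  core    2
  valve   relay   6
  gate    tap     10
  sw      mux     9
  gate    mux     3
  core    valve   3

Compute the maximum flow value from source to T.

6

Augment source→core→valve→relay→T: bottleneck 2. Total 2.
Augment source→mux→valve→relay→T: bottleneck 4. Total 6.
No augmenting path remains in the residual graph.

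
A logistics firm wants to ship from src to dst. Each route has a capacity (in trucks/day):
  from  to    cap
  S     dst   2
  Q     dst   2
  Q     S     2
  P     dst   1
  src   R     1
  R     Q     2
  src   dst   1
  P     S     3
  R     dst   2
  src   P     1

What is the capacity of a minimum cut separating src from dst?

Max flow = 3 (via 3 augmenting paths).
In the residual at optimum, the set reachable from src is {src}.
Cut edges: src→R (cap 1), src→P (cap 1), src→dst (cap 1). Sum = 3.

3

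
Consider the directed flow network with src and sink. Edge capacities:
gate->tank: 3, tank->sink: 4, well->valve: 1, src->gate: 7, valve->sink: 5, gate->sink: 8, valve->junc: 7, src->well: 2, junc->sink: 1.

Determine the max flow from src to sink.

Augment src->gate->sink: bottleneck 7. Total 7.
Augment src->well->valve->sink: bottleneck 1. Total 8.
No augmenting path remains in the residual graph.

8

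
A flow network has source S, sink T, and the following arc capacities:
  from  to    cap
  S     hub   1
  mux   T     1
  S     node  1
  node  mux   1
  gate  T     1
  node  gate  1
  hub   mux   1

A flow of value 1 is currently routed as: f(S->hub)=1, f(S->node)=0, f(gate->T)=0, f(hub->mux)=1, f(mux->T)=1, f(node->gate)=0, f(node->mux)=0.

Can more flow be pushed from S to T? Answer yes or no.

Yes

Residual path S->node->gate->T has bottleneck 1 > 0.
Pushing 1 along it raises the flow to 2, so the given flow is not maximum.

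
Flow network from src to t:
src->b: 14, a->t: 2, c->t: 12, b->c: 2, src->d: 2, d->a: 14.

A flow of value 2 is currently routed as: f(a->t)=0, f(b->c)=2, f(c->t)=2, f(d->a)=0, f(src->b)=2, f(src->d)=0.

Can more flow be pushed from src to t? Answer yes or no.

Yes

Residual path src->d->a->t has bottleneck 2 > 0.
Pushing 2 along it raises the flow to 4, so the given flow is not maximum.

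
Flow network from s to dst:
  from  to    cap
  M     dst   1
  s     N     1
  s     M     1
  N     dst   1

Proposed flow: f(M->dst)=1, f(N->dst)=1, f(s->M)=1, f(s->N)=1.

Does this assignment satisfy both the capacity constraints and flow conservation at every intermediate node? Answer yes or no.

Yes

Every edge has 0 ≤ f(e) ≤ cap(e).
At each intermediate node, inflow equals outflow.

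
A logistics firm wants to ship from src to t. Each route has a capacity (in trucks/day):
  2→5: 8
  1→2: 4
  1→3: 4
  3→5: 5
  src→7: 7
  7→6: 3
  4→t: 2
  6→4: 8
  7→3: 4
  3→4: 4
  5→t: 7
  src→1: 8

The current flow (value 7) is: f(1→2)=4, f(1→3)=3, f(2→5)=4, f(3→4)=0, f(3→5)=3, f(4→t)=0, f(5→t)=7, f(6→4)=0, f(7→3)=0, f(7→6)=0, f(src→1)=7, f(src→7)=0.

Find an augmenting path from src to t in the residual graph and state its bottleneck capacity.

src→1→3→4→t, bottleneck 1

Residual along src→1→3→4→t: src→1: 1, 1→3: 1, 3→4: 4, 4→t: 2.
Bottleneck = min = 1.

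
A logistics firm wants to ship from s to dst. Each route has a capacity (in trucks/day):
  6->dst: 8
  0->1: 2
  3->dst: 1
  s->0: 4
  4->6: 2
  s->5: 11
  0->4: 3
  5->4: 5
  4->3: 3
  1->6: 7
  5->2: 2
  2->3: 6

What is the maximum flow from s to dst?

5

Augment s->5->2->3->dst: bottleneck 1. Total 1.
Augment s->5->4->6->dst: bottleneck 2. Total 3.
Augment s->0->1->6->dst: bottleneck 2. Total 5.
No augmenting path remains in the residual graph.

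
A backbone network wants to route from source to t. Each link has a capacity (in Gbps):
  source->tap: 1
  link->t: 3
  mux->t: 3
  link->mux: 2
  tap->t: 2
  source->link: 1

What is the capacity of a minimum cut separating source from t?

2

Max flow = 2 (via 2 augmenting paths).
In the residual at optimum, the set reachable from source is {source}.
Cut edges: source->link (cap 1), source->tap (cap 1). Sum = 2.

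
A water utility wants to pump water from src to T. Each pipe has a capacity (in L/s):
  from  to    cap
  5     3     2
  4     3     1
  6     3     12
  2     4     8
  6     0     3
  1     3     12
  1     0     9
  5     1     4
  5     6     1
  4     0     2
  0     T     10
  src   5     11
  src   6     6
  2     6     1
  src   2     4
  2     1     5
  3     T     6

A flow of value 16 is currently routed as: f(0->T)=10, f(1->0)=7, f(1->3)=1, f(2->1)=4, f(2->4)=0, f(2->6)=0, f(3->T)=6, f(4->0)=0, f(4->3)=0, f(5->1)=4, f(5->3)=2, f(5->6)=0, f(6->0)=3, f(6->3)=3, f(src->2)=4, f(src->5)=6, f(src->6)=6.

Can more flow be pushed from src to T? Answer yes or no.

Residual reachable from src: {0, 1, 2, 3, 4, 5, 6, src}; T is not reachable.
Saturated cut: 3->T, 0->T with total capacity 16 = current flow value. Flow is maximum.

No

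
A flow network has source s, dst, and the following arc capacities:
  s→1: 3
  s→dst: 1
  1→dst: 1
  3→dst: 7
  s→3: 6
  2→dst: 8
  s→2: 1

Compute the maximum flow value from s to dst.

9

Augment s→dst: bottleneck 1. Total 1.
Augment s→2→dst: bottleneck 1. Total 2.
Augment s→1→dst: bottleneck 1. Total 3.
Augment s→3→dst: bottleneck 6. Total 9.
No augmenting path remains in the residual graph.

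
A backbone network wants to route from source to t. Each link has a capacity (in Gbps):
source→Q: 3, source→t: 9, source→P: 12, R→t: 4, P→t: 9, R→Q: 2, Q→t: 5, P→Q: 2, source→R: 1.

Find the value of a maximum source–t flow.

24

Augment source→t: bottleneck 9. Total 9.
Augment source→P→t: bottleneck 9. Total 18.
Augment source→R→t: bottleneck 1. Total 19.
Augment source→Q→t: bottleneck 3. Total 22.
Augment source→P→Q→t: bottleneck 2. Total 24.
No augmenting path remains in the residual graph.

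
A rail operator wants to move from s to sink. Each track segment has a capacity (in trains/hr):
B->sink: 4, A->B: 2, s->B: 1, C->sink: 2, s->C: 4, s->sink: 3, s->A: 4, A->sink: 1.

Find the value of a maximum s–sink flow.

Augment s->sink: bottleneck 3. Total 3.
Augment s->C->sink: bottleneck 2. Total 5.
Augment s->A->sink: bottleneck 1. Total 6.
Augment s->B->sink: bottleneck 1. Total 7.
Augment s->A->B->sink: bottleneck 2. Total 9.
No augmenting path remains in the residual graph.

9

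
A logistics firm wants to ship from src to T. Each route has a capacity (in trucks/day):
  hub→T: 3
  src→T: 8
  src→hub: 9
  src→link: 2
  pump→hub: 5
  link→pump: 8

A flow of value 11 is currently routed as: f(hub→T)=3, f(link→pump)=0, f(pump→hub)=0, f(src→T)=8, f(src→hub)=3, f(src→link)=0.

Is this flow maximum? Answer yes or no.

Residual reachable from src: {hub, link, pump, src}; T is not reachable.
Saturated cut: src→T, hub→T with total capacity 11 = current flow value. Flow is maximum.

Yes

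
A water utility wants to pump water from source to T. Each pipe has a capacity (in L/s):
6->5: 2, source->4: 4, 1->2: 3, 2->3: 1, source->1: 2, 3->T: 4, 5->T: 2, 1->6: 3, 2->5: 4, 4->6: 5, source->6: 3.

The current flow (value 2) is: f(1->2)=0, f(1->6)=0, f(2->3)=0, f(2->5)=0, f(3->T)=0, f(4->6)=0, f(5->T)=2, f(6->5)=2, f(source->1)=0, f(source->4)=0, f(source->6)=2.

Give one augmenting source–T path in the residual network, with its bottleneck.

Residual along source->1->2->3->T: source->1: 2, 1->2: 3, 2->3: 1, 3->T: 4.
Bottleneck = min = 1.

source->1->2->3->T, bottleneck 1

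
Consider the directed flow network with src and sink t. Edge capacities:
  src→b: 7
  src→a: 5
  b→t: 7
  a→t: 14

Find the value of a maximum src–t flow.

Augment src→a→t: bottleneck 5. Total 5.
Augment src→b→t: bottleneck 7. Total 12.
No augmenting path remains in the residual graph.

12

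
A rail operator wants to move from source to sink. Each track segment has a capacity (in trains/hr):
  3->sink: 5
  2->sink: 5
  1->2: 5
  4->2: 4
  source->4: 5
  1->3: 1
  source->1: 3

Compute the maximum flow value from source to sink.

6

Augment source->4->2->sink: bottleneck 4. Total 4.
Augment source->1->2->sink: bottleneck 1. Total 5.
Augment source->1->3->sink: bottleneck 1. Total 6.
No augmenting path remains in the residual graph.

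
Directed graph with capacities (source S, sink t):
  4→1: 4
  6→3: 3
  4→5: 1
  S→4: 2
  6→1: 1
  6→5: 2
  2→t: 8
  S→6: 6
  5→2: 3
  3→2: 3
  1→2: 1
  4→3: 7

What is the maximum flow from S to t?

7

Augment S→4→5→2→t: bottleneck 1. Total 1.
Augment S→4→3→2→t: bottleneck 1. Total 2.
Augment S→6→5→2→t: bottleneck 2. Total 4.
Augment S→6→3→2→t: bottleneck 2. Total 6.
Augment S→6→1→2→t: bottleneck 1. Total 7.
No augmenting path remains in the residual graph.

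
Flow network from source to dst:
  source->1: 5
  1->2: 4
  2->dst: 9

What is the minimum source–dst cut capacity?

4

Max flow = 4 (via 1 augmenting path).
In the residual at optimum, the set reachable from source is {1, source}.
Cut edges: 1->2 (cap 4). Sum = 4.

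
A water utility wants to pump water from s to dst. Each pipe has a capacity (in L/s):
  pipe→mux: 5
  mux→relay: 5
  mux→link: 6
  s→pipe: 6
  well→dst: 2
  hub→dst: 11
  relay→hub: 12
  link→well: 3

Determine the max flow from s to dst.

Augment s→pipe→mux→link→well→dst: bottleneck 2. Total 2.
Augment s→pipe→mux→relay→hub→dst: bottleneck 3. Total 5.
No augmenting path remains in the residual graph.

5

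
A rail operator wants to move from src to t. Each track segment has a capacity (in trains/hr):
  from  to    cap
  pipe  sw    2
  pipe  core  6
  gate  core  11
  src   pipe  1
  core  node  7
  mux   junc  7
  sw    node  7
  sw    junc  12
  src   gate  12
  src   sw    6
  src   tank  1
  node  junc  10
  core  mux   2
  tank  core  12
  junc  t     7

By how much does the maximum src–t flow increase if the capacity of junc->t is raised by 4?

4

Original max flow = 7.
After raising cap(junc->t), augmenting paths through that edge carry 4 more units.
New max flow = 11. Increase = 4.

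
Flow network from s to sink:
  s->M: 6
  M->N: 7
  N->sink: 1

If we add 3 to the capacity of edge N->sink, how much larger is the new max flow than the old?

Original max flow = 1.
After raising cap(N->sink), augmenting paths through that edge carry 3 more units.
New max flow = 4. Increase = 3.

3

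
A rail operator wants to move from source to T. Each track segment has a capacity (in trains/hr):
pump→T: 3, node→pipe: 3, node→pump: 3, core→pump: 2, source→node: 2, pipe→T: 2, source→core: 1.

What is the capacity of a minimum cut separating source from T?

3

Max flow = 3 (via 2 augmenting paths).
In the residual at optimum, the set reachable from source is {source}.
Cut edges: source→node (cap 2), source→core (cap 1). Sum = 3.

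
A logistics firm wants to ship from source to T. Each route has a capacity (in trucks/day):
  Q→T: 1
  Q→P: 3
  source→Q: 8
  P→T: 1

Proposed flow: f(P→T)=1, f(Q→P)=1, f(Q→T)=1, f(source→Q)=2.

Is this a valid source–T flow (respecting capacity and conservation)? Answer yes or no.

Every edge has 0 ≤ f(e) ≤ cap(e).
At each intermediate node, inflow equals outflow.

Yes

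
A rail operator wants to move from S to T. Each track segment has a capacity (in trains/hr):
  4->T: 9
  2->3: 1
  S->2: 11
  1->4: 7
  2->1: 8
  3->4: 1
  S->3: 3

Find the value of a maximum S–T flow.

8

Augment S->3->4->T: bottleneck 1. Total 1.
Augment S->2->1->4->T: bottleneck 7. Total 8.
No augmenting path remains in the residual graph.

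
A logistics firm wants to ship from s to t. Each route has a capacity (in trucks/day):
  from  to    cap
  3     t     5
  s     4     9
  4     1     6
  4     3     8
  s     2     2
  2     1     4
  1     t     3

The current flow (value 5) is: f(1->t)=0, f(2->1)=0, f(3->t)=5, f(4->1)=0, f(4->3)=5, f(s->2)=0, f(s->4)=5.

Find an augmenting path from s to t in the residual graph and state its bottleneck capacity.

s->4->1->t, bottleneck 3

Residual along s->4->1->t: s->4: 4, 4->1: 6, 1->t: 3.
Bottleneck = min = 3.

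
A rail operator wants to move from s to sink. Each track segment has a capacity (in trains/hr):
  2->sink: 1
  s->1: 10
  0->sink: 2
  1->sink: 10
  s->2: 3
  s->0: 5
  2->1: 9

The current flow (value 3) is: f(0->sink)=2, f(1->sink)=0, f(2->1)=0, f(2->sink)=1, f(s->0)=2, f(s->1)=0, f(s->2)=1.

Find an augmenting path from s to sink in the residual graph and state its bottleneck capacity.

s->1->sink, bottleneck 10

Residual along s->1->sink: s->1: 10, 1->sink: 10.
Bottleneck = min = 10.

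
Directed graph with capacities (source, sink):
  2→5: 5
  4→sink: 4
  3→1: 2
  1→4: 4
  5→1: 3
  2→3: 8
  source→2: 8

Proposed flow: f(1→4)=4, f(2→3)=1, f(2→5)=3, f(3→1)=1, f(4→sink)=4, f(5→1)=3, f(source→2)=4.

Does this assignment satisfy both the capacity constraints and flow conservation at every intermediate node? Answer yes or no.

Every edge has 0 ≤ f(e) ≤ cap(e).
At each intermediate node, inflow equals outflow.

Yes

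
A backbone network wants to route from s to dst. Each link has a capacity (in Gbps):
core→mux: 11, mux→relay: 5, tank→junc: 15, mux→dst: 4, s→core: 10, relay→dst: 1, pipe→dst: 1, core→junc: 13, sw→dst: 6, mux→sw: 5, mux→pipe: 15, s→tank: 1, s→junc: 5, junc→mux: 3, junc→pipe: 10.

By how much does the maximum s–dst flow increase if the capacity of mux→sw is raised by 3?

1

Original max flow = 11.
After raising cap(mux→sw), augmenting paths through that edge carry 1 more unit.
New max flow = 12. Increase = 1.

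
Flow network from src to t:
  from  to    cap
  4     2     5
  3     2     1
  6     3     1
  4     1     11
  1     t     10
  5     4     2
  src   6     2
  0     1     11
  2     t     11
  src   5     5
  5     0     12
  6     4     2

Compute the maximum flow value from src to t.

7

Augment src→5→0→1→t: bottleneck 5. Total 5.
Augment src→6→4→1→t: bottleneck 2. Total 7.
No augmenting path remains in the residual graph.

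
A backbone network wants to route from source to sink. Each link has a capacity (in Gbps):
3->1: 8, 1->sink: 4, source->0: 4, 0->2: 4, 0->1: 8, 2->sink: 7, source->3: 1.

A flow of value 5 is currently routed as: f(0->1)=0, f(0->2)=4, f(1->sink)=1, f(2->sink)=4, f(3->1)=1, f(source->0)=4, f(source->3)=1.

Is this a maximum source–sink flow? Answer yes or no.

Residual reachable from source: {source}; sink is not reachable.
Saturated cut: source->0, source->3 with total capacity 5 = current flow value. Flow is maximum.

Yes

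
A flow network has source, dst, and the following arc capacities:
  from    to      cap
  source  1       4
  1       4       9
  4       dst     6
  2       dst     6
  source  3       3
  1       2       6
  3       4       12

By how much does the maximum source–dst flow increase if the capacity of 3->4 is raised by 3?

0

Original max flow = 7.
Edge 3->4 does not cross the min cut (source side {source}), so extra capacity there cannot help.
New max flow = 7. Increase = 0.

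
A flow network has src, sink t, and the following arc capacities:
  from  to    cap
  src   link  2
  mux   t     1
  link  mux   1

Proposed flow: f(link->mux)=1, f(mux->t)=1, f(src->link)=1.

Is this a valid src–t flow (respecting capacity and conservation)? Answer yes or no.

Yes

Every edge has 0 ≤ f(e) ≤ cap(e).
At each intermediate node, inflow equals outflow.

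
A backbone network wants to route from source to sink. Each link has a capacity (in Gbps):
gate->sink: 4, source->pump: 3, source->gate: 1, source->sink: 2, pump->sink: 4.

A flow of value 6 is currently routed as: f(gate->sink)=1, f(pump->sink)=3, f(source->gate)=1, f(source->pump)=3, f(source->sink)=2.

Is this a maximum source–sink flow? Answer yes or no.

Yes

Residual reachable from source: {source}; sink is not reachable.
Saturated cut: source->pump, source->gate, source->sink with total capacity 6 = current flow value. Flow is maximum.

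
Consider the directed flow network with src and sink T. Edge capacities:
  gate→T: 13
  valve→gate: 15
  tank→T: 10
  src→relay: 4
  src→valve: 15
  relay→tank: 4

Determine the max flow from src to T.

17

Augment src→valve→gate→T: bottleneck 13. Total 13.
Augment src→relay→tank→T: bottleneck 4. Total 17.
No augmenting path remains in the residual graph.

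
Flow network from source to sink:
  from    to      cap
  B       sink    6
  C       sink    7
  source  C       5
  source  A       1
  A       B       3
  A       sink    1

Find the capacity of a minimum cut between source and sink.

6

Max flow = 6 (via 2 augmenting paths).
In the residual at optimum, the set reachable from source is {source}.
Cut edges: source->A (cap 1), source->C (cap 5). Sum = 6.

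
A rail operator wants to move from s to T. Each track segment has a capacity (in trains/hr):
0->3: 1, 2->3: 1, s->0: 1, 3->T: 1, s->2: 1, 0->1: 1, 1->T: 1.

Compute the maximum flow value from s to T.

Augment s->2->3->T: bottleneck 1. Total 1.
Augment s->0->1->T: bottleneck 1. Total 2.
No augmenting path remains in the residual graph.

2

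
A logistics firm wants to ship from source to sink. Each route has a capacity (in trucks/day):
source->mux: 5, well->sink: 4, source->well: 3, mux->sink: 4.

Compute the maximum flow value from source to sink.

Augment source->well->sink: bottleneck 3. Total 3.
Augment source->mux->sink: bottleneck 4. Total 7.
No augmenting path remains in the residual graph.

7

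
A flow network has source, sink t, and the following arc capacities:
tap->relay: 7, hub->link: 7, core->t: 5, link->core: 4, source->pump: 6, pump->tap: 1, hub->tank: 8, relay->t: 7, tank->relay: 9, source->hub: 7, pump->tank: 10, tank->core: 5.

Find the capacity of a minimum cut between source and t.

12

Max flow = 12 (via 4 augmenting paths).
In the residual at optimum, the set reachable from source is {core, hub, link, pump, relay, source, tank, tap}.
Cut edges: core->t (cap 5), relay->t (cap 7). Sum = 12.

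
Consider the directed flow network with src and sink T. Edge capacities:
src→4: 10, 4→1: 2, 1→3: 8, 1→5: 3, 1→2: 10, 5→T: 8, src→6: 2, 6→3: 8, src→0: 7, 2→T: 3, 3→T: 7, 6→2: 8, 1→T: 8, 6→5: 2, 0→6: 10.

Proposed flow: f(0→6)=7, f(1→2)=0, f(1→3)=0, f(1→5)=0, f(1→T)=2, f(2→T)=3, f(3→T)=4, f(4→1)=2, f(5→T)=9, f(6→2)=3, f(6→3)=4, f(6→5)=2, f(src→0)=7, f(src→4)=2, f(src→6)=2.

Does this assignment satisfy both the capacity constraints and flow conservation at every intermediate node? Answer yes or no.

Capacity violated on 5→T: flow 9 > capacity 8.

No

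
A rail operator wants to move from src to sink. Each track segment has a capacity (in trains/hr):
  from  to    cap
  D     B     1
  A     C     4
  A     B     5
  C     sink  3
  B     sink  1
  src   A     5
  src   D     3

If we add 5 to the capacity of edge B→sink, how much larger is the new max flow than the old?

2

Original max flow = 4.
After raising cap(B→sink), augmenting paths through that edge carry 2 more units.
New max flow = 6. Increase = 2.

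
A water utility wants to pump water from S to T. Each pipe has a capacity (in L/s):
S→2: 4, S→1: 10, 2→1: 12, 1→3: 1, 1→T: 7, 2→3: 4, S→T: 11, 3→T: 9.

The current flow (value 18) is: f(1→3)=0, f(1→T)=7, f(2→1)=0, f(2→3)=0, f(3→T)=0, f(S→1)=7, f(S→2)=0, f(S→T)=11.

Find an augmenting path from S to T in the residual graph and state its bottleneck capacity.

S→2→3→T, bottleneck 4

Residual along S→2→3→T: S→2: 4, 2→3: 4, 3→T: 9.
Bottleneck = min = 4.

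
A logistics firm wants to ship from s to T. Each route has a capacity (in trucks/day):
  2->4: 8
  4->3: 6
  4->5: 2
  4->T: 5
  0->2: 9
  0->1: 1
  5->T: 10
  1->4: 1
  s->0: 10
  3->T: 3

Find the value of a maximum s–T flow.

9

Augment s->0->2->4->T: bottleneck 5. Total 5.
Augment s->0->2->4->5->T: bottleneck 2. Total 7.
Augment s->0->2->4->3->T: bottleneck 1. Total 8.
Augment s->0->1->4->3->T: bottleneck 1. Total 9.
No augmenting path remains in the residual graph.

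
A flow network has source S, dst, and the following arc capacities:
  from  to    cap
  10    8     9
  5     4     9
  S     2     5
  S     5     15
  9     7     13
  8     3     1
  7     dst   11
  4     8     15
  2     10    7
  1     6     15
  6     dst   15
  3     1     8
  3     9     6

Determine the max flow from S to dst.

1

Augment S→2→10→8→3→1→6→dst: bottleneck 1. Total 1.
No augmenting path remains in the residual graph.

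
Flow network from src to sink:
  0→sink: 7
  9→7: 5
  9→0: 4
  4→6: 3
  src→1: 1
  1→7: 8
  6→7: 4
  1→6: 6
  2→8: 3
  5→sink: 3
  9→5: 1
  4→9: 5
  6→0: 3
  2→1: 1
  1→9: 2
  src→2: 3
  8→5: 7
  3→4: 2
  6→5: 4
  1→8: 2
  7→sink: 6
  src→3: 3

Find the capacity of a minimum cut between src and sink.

Max flow = 6 (via 4 augmenting paths).
In the residual at optimum, the set reachable from src is {3, src}.
Cut edges: src→2 (cap 3), src→1 (cap 1), 3→4 (cap 2). Sum = 6.

6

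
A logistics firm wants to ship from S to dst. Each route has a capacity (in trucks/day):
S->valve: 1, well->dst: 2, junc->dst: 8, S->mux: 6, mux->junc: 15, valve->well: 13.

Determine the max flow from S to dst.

Augment S->valve->well->dst: bottleneck 1. Total 1.
Augment S->mux->junc->dst: bottleneck 6. Total 7.
No augmenting path remains in the residual graph.

7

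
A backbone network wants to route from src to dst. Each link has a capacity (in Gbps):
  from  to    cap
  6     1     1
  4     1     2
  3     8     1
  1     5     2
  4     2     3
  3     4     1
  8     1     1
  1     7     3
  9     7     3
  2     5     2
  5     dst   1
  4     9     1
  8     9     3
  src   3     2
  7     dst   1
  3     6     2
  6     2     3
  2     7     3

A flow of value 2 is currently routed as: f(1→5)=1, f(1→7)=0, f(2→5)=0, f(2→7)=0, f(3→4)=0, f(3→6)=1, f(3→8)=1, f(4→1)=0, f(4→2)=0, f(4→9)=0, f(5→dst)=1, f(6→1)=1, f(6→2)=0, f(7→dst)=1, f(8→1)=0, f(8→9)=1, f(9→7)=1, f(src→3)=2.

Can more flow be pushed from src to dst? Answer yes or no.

No

Residual reachable from src: {src}; dst is not reachable.
Saturated cut: src→3 with total capacity 2 = current flow value. Flow is maximum.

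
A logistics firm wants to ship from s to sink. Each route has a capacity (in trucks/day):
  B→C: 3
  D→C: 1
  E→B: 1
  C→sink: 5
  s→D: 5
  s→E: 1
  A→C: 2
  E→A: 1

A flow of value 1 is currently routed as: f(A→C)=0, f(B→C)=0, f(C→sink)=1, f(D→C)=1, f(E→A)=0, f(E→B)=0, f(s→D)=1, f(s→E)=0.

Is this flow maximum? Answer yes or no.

Residual path s→E→A→C→sink has bottleneck 1 > 0.
Pushing 1 along it raises the flow to 2, so the given flow is not maximum.

No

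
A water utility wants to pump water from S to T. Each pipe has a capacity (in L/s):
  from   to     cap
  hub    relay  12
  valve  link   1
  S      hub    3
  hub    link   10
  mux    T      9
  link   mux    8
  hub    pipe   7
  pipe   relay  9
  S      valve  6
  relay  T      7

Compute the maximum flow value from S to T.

Augment S→hub→relay→T: bottleneck 3. Total 3.
Augment S→valve→link→mux→T: bottleneck 1. Total 4.
No augmenting path remains in the residual graph.

4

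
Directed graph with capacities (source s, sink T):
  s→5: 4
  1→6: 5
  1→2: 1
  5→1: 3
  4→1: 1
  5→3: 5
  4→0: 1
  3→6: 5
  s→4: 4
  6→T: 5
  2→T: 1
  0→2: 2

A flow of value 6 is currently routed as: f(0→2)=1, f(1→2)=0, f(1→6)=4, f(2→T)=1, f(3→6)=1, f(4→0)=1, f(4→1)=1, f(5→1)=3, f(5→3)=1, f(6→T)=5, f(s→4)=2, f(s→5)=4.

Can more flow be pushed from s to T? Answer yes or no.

Residual reachable from s: {4, s}; T is not reachable.
Saturated cut: s→5, 4→0, 4→1 with total capacity 6 = current flow value. Flow is maximum.

No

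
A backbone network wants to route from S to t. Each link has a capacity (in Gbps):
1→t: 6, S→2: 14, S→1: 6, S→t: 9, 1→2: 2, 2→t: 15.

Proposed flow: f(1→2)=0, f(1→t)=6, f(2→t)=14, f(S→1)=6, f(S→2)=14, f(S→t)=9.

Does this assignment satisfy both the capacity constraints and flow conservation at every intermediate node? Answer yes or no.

Yes

Every edge has 0 ≤ f(e) ≤ cap(e).
At each intermediate node, inflow equals outflow.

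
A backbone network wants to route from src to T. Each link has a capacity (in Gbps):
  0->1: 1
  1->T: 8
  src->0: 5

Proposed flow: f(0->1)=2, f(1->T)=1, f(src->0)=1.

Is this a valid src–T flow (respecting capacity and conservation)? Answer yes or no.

No

Capacity violated on 0->1: flow 2 > capacity 1.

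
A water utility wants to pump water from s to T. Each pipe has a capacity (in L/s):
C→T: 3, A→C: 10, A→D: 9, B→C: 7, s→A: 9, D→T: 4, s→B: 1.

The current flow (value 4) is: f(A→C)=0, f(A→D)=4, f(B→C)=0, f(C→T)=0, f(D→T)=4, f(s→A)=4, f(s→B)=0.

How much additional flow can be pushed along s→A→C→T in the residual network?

Residual capacities along the path: s→A: 5, A→C: 10, C→T: 3.
Minimum is 3.

3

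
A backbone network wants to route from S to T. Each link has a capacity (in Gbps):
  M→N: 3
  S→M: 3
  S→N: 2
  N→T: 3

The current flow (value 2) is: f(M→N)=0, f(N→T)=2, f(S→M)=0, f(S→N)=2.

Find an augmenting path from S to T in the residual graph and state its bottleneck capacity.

S→M→N→T, bottleneck 1

Residual along S→M→N→T: S→M: 3, M→N: 3, N→T: 1.
Bottleneck = min = 1.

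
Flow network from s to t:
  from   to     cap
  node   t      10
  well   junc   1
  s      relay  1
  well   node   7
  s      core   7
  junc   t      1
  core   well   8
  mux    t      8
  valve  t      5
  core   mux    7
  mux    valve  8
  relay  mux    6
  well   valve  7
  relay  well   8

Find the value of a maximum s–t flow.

Augment s→relay→mux→t: bottleneck 1. Total 1.
Augment s→core→mux→t: bottleneck 7. Total 8.
No augmenting path remains in the residual graph.

8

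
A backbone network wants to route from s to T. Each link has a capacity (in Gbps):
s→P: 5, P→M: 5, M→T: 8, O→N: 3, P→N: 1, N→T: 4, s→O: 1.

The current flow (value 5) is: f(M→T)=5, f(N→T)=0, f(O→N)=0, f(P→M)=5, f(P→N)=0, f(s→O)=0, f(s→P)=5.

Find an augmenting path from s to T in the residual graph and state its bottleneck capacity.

Residual along s→O→N→T: s→O: 1, O→N: 3, N→T: 4.
Bottleneck = min = 1.

s→O→N→T, bottleneck 1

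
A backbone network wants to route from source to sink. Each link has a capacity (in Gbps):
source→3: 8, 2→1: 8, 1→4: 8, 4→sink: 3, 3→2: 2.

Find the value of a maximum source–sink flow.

2

Augment source→3→2→1→4→sink: bottleneck 2. Total 2.
No augmenting path remains in the residual graph.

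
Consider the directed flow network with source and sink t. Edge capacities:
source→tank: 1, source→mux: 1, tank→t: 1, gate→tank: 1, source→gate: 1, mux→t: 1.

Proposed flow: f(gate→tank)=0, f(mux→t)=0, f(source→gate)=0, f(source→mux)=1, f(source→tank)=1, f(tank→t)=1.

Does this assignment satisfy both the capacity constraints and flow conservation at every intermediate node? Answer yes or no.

Conservation fails at mux: inflow 1 ≠ outflow 0.

No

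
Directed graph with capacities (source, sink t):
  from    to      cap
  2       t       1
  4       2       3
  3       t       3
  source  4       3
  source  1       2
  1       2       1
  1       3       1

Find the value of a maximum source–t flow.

2

Augment source->1->3->t: bottleneck 1. Total 1.
Augment source->1->2->t: bottleneck 1. Total 2.
No augmenting path remains in the residual graph.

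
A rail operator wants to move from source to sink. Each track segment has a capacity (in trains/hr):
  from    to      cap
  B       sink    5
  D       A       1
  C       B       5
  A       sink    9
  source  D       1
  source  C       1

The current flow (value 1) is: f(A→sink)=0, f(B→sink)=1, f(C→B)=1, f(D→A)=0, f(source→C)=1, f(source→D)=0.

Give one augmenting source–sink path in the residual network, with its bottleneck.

Residual along source→D→A→sink: source→D: 1, D→A: 1, A→sink: 9.
Bottleneck = min = 1.

source→D→A→sink, bottleneck 1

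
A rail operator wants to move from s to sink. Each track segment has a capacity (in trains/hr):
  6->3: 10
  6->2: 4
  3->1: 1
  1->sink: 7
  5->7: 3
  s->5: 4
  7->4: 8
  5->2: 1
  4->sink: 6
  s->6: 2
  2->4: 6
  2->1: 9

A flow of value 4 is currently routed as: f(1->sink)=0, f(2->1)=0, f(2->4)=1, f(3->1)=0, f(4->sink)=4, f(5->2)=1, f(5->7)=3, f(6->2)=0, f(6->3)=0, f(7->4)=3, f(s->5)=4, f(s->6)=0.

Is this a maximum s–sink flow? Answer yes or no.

Residual path s->6->2->4->sink has bottleneck 2 > 0.
Pushing 2 along it raises the flow to 6, so the given flow is not maximum.

No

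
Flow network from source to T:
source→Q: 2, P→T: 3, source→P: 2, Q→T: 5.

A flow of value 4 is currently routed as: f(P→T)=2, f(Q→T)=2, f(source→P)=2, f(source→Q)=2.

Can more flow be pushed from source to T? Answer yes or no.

No

Residual reachable from source: {source}; T is not reachable.
Saturated cut: source→Q, source→P with total capacity 4 = current flow value. Flow is maximum.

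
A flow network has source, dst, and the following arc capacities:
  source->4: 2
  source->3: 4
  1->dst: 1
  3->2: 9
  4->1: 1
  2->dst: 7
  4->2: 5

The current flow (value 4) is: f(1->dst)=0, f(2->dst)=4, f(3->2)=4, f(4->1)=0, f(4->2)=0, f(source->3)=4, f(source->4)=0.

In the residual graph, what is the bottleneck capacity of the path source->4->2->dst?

Residual capacities along the path: source->4: 2, 4->2: 5, 2->dst: 3.
Minimum is 2.

2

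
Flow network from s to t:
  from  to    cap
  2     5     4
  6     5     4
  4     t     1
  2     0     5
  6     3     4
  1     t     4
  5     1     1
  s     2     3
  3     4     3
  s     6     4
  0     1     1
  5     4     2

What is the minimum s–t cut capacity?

Max flow = 3 (via 3 augmenting paths).
In the residual at optimum, the set reachable from s is {0, 2, 3, 4, 5, 6, s}.
Cut edges: 0→1 (cap 1), 5→1 (cap 1), 4→t (cap 1). Sum = 3.

3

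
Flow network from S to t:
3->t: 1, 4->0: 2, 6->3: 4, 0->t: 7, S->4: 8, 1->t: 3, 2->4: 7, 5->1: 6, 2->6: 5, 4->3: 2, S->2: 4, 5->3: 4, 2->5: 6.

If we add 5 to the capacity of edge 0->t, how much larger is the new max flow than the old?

0

Original max flow = 6.
Edge 0->t does not cross the min cut (source side {1, 2, 3, 4, 5, 6, S}), so extra capacity there cannot help.
New max flow = 6. Increase = 0.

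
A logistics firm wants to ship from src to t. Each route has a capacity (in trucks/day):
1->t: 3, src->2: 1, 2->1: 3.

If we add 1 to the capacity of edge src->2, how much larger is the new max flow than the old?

Original max flow = 1.
After raising cap(src->2), augmenting paths through that edge carry 1 more unit.
New max flow = 2. Increase = 1.

1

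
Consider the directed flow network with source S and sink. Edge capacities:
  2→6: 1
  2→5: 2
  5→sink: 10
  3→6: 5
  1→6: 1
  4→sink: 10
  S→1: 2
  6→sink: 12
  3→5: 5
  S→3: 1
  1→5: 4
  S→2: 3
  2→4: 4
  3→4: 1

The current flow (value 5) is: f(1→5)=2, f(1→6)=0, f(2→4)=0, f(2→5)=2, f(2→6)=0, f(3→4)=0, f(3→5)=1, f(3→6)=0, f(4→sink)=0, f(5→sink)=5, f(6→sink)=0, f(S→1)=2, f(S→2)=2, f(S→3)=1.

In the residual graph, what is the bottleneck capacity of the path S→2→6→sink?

1

Residual capacities along the path: S→2: 1, 2→6: 1, 6→sink: 12.
Minimum is 1.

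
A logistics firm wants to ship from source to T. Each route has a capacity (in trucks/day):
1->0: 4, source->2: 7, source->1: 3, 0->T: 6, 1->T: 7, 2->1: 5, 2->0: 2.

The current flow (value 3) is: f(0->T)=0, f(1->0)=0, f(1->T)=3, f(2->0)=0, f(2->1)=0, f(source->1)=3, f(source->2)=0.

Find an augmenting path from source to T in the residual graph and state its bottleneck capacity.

Residual along source->2->1->T: source->2: 7, 2->1: 5, 1->T: 4.
Bottleneck = min = 4.

source->2->1->T, bottleneck 4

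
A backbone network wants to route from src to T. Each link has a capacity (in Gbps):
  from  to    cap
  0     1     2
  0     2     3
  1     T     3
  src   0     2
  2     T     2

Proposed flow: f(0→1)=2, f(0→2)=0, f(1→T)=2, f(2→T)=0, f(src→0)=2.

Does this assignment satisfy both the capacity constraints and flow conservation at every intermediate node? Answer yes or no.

Every edge has 0 ≤ f(e) ≤ cap(e).
At each intermediate node, inflow equals outflow.

Yes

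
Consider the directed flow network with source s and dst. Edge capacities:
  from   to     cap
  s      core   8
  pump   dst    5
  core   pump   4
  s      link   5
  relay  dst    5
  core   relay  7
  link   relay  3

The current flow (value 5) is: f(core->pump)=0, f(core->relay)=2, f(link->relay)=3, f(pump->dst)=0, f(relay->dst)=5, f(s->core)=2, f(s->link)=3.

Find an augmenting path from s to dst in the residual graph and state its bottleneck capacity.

Residual along s->core->pump->dst: s->core: 6, core->pump: 4, pump->dst: 5.
Bottleneck = min = 4.

s->core->pump->dst, bottleneck 4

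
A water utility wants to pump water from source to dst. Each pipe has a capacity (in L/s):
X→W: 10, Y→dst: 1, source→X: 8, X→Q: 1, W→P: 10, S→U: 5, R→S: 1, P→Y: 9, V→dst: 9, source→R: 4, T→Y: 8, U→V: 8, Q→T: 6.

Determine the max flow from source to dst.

Augment source→R→S→U→V→dst: bottleneck 1. Total 1.
Augment source→X→Q→T→Y→dst: bottleneck 1. Total 2.
No augmenting path remains in the residual graph.

2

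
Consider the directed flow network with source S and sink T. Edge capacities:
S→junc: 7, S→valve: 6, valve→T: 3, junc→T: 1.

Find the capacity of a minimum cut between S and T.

Max flow = 4 (via 2 augmenting paths).
In the residual at optimum, the set reachable from S is {S, junc, valve}.
Cut edges: valve→T (cap 3), junc→T (cap 1). Sum = 4.

4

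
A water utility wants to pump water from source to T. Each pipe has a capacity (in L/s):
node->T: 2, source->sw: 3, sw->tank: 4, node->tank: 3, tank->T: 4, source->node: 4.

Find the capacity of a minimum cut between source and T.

Max flow = 6 (via 3 augmenting paths).
In the residual at optimum, the set reachable from source is {node, source, sw, tank}.
Cut edges: node->T (cap 2), tank->T (cap 4). Sum = 6.

6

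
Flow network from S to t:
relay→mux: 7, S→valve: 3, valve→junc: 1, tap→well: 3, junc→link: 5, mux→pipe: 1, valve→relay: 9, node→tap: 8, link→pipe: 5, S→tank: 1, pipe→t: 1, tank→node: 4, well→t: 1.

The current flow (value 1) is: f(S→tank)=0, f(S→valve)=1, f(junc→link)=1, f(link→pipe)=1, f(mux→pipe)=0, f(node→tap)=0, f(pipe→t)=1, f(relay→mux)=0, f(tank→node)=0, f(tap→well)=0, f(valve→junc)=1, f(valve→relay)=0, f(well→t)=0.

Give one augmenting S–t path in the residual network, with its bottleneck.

S→tank→node→tap→well→t, bottleneck 1

Residual along S→tank→node→tap→well→t: S→tank: 1, tank→node: 4, node→tap: 8, tap→well: 3, well→t: 1.
Bottleneck = min = 1.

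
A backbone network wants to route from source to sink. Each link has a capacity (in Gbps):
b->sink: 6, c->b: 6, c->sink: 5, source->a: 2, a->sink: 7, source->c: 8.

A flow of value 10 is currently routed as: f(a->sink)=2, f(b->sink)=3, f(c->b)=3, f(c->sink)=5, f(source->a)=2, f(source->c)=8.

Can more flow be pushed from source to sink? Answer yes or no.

Residual reachable from source: {source}; sink is not reachable.
Saturated cut: source->c, source->a with total capacity 10 = current flow value. Flow is maximum.

No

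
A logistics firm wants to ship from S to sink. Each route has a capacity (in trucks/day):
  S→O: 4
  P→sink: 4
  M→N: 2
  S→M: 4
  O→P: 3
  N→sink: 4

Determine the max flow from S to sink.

Augment S→O→P→sink: bottleneck 3. Total 3.
Augment S→M→N→sink: bottleneck 2. Total 5.
No augmenting path remains in the residual graph.

5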